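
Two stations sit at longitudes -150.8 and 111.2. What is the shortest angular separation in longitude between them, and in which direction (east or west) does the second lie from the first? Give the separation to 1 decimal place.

98.0° west

Raw difference: 111.2 − -150.8 = 262.0°.
Normalise into (−180°, 180°]: 262.0° − 360° = -98.0°.
Negative ⇒ the second point lies to the west; separation 98.0°.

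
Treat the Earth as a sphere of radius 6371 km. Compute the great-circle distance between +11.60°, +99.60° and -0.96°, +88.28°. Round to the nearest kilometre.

Δλ = 88.28 − 99.60 = -11.32°.
Δφ = -0.96 − 11.60 = -12.56°.
a = sin²(Δφ/2) + cos φ₁ · cos φ₂ · sin²(Δλ/2) = 0.021492.
c = 2·atan2(√a, √(1−a)) = 0.29427 rad → d = 6371·c ≈ 1874.77 km.

1875 km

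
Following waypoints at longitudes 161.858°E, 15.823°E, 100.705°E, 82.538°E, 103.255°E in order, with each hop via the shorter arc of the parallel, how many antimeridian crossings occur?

0

Leg 1: +161.858° → +15.823°, shortest Δλ = -146.035° (west) — does not cross 180°.
Leg 2: +15.823° → +100.705°, shortest Δλ = 84.882° (east) — does not cross 180°.
Leg 3: +100.705° → +82.538°, shortest Δλ = -18.167° (west) — does not cross 180°.
Leg 4: +82.538° → +103.255°, shortest Δλ = 20.717° (east) — does not cross 180°.
Total crossings: 0.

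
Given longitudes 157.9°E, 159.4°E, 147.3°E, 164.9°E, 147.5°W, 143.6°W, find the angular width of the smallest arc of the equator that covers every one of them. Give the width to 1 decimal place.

69.1°

Sort the longitudes: -147.5°, -143.6°, +147.3°, +157.9°, +159.4°, +164.9°.
Eastward gaps between consecutive values (wrapping around): 3.9°, 290.9°, 10.6°, 1.5°, 5.5°, 47.6°.
Largest gap = 290.9° ⇒ minimal covering band is its complement: 360° − 290.9° = 69.1°.
Band runs from +147.3° eastward to -143.6°, crossing the antimeridian.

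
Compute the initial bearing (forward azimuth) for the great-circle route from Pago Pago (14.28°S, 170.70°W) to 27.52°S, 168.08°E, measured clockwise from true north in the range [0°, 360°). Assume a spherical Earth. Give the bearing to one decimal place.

232.8°

Δλ = 168.08 − -170.70 = 338.78°; wrapped into (−180°, 180°]: -21.22°.
θ = atan2( sin Δλ · cos φ₂ , cos φ₁ · sin φ₂ − sin φ₁ · cos φ₂ · cos Δλ )
  = atan2(-0.32100, -0.24386) = -127.224° → normalised to [0°, 360°): 232.776°.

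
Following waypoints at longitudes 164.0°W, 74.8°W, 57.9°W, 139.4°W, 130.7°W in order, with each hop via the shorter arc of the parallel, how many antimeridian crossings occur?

0

Leg 1: -164.0° → -74.8°, shortest Δλ = 89.2° (east) — does not cross 180°.
Leg 2: -74.8° → -57.9°, shortest Δλ = 16.9° (east) — does not cross 180°.
Leg 3: -57.9° → -139.4°, shortest Δλ = -81.5° (west) — does not cross 180°.
Leg 4: -139.4° → -130.7°, shortest Δλ = 8.7° (east) — does not cross 180°.
Total crossings: 0.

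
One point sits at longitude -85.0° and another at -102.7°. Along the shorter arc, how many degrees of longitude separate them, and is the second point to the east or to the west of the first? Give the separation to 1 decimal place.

17.7° west

Raw difference: -102.7 − -85.0 = -17.7°.
Normalise into (−180°, 180°]: -17.7° stays -17.7°.
Negative ⇒ the second point lies to the west; separation 17.7°.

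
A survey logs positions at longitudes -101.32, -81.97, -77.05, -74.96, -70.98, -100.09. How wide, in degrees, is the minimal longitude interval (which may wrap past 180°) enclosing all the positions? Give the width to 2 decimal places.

Sort the longitudes: -101.32°, -100.09°, -81.97°, -77.05°, -74.96°, -70.98°.
Eastward gaps between consecutive values (wrapping around): 1.23°, 18.12°, 4.92°, 2.09°, 3.98°, 329.66°.
Largest gap = 329.66° ⇒ minimal covering band is its complement: 360° − 329.66° = 30.34°.
Band runs from -101.32° eastward to -70.98°.

30.34°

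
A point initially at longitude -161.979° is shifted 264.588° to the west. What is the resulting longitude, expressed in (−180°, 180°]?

-66.567°

Start at -161.979°; shift −264.588° → -426.567°.
-426.567° lies outside (−180°, 180°]; add 360° → -66.567°.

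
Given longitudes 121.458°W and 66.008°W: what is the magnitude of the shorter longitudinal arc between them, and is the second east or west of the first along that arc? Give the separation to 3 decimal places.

55.450° east

Raw difference: -66.008 − -121.458 = 55.45°.
Normalise into (−180°, 180°]: 55.45° stays 55.45°.
Positive ⇒ the second point lies to the east; separation 55.450°.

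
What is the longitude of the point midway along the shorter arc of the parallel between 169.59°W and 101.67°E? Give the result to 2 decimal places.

Signed shortest Δλ from -169.59° to +101.67° is -88.74°.
Midpoint longitude = -169.59° + (-88.74°)/2 = -169.59° − 44.37° = -213.96°.
Normalise into (−180°, 180°]: +146.04°.
(The naïve average (-169.59 + +101.67)/2 = -33.96° is on the wrong side of the globe.)

146.04°E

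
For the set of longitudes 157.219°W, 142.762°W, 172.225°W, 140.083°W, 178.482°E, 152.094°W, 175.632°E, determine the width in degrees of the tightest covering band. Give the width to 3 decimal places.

Sort the longitudes: -172.225°, -157.219°, -152.094°, -142.762°, -140.083°, +175.632°, +178.482°.
Eastward gaps between consecutive values (wrapping around): 15.006°, 5.125°, 9.332°, 2.679°, 315.715°, 2.850°, 9.293°.
Largest gap = 315.715° ⇒ minimal covering band is its complement: 360° − 315.715° = 44.285°.
Band runs from +175.632° eastward to -140.083°, crossing the antimeridian.

44.285°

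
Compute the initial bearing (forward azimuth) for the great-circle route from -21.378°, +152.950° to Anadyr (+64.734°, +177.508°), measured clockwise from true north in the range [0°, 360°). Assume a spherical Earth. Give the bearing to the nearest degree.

10°

Δλ = 177.508 − 152.950 = 24.558°.
θ = atan2( sin Δλ · cos φ₂ , cos φ₁ · sin φ₂ − sin φ₁ · cos φ₂ · cos Δλ )
  = atan2(0.17739, 0.98362) = 10.223° → normalised to [0°, 360°): 10.223°.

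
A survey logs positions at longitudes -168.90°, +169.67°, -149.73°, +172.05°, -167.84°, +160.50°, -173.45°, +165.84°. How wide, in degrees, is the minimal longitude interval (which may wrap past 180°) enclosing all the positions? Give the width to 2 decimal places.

Sort the longitudes: -173.45°, -168.90°, -167.84°, -149.73°, +160.50°, +165.84°, +169.67°, +172.05°.
Eastward gaps between consecutive values (wrapping around): 4.55°, 1.06°, 18.11°, 310.23°, 5.34°, 3.83°, 2.38°, 14.50°.
Largest gap = 310.23° ⇒ minimal covering band is its complement: 360° − 310.23° = 49.77°.
Band runs from +160.50° eastward to -149.73°, crossing the antimeridian.

49.77°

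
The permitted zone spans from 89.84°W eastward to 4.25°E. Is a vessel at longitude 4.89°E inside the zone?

No

Band width going east from -89.84° to +4.25°: ((4.25 − -89.84) mod 360) = 94.09°.
Offset of +4.89° east of the west edge: ((4.89 − -89.84) mod 360) = 94.73°.
94.73° > 94.09° ⇒ outside.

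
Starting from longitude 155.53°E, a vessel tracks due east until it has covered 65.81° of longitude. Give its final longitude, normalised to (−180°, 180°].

Start at +155.53°; shift +65.81° → +221.34°.
+221.34° lies outside (−180°, 180°]; subtract 360° → -138.66°.

138.66°W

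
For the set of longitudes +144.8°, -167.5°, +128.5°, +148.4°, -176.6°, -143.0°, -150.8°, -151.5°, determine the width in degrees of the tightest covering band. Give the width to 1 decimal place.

Sort the longitudes: -176.6°, -167.5°, -151.5°, -150.8°, -143.0°, +128.5°, +144.8°, +148.4°.
Eastward gaps between consecutive values (wrapping around): 9.1°, 16.0°, 0.7°, 7.8°, 271.5°, 16.3°, 3.6°, 35.0°.
Largest gap = 271.5° ⇒ minimal covering band is its complement: 360° − 271.5° = 88.5°.
Band runs from +128.5° eastward to -143.0°, crossing the antimeridian.

88.5°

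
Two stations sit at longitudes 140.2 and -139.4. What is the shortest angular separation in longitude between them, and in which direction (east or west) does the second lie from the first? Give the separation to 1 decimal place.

Raw difference: -139.4 − 140.2 = -279.6°.
Normalise into (−180°, 180°]: -279.6° + 360° = 80.4°.
Positive ⇒ the second point lies to the east; separation 80.4°.

80.4° east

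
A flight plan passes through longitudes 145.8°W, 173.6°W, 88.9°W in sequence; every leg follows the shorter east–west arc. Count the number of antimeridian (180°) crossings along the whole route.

0

Leg 1: -145.8° → -173.6°, shortest Δλ = -27.8° (west) — does not cross 180°.
Leg 2: -173.6° → -88.9°, shortest Δλ = 84.7° (east) — does not cross 180°.
Total crossings: 0.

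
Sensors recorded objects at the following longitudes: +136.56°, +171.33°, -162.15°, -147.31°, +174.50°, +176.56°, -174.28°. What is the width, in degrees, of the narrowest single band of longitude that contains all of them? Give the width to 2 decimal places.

76.13°

Sort the longitudes: -174.28°, -162.15°, -147.31°, +136.56°, +171.33°, +174.50°, +176.56°.
Eastward gaps between consecutive values (wrapping around): 12.13°, 14.84°, 283.87°, 34.77°, 3.17°, 2.06°, 9.16°.
Largest gap = 283.87° ⇒ minimal covering band is its complement: 360° − 283.87° = 76.13°.
Band runs from +136.56° eastward to -147.31°, crossing the antimeridian.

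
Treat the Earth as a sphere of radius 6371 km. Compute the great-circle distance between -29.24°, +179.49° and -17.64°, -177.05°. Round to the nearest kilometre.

1337 km

Δλ = -177.05 − 179.49 = -356.54°; wrapped into (−180°, 180°]: 3.46°.
Δφ = -17.64 − -29.24 = 11.60°.
a = sin²(Δφ/2) + cos φ₁ · cos φ₂ · sin²(Δλ/2) = 0.010970.
c = 2·atan2(√a, √(1−a)) = 0.20986 rad → d = 6371·c ≈ 1337.04 km.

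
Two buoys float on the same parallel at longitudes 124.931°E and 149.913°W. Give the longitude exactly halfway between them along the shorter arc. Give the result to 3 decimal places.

167.509°E

Signed shortest Δλ from +124.931° to -149.913° is +85.156°.
Midpoint longitude = +124.931° + (+85.156°)/2 = +124.931° + 42.578° = +167.509°.
(The naïve average (+124.931 + -149.913)/2 = -12.491° is on the wrong side of the globe.)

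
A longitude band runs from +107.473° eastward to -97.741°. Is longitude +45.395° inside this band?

No

Band width going east from +107.473° to -97.741°: ((-97.741 − 107.473) mod 360) = 154.786°.
Offset of +45.395° east of the west edge: ((45.395 − 107.473) mod 360) = 297.922°.
297.922° > 154.786° ⇒ outside.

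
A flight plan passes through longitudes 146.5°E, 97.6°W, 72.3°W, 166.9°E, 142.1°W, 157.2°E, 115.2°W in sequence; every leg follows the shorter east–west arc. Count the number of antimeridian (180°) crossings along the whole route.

5

Leg 1: +146.5° → -97.6°, shortest Δλ = 115.9° (east) — crosses 180°.
Leg 2: -97.6° → -72.3°, shortest Δλ = 25.3° (east) — does not cross 180°.
Leg 3: -72.3° → +166.9°, shortest Δλ = -120.8° (west) — crosses 180°.
Leg 4: +166.9° → -142.1°, shortest Δλ = 51.0° (east) — crosses 180°.
Leg 5: -142.1° → +157.2°, shortest Δλ = -60.7° (west) — crosses 180°.
Leg 6: +157.2° → -115.2°, shortest Δλ = 87.6° (east) — crosses 180°.
Total crossings: 5.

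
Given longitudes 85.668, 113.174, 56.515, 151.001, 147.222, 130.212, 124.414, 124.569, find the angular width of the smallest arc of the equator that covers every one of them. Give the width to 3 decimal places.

Sort the longitudes: +56.515°, +85.668°, +113.174°, +124.414°, +124.569°, +130.212°, +147.222°, +151.001°.
Eastward gaps between consecutive values (wrapping around): 29.153°, 27.506°, 11.240°, 0.155°, 5.643°, 17.010°, 3.779°, 265.514°.
Largest gap = 265.514° ⇒ minimal covering band is its complement: 360° − 265.514° = 94.486°.
Band runs from +56.515° eastward to +151.001°.

94.486°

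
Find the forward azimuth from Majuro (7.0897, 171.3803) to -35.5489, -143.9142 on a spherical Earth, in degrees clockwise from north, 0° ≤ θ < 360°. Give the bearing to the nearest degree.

Δλ = -143.9142 − 171.3803 = -315.2945°; wrapped into (−180°, 180°]: 44.7055°.
θ = atan2( sin Δλ · cos φ₂ , cos φ₁ · sin φ₂ − sin φ₁ · cos φ₂ · cos Δλ )
  = atan2(0.57235, -0.64832) = 138.561° → normalised to [0°, 360°): 138.561°.

139°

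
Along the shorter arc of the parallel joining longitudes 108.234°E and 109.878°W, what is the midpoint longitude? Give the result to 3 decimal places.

179.178°E

Signed shortest Δλ from +108.234° to -109.878° is +141.888°.
Midpoint longitude = +108.234° + (+141.888°)/2 = +108.234° + 70.944° = +179.178°.
(The naïve average (+108.234 + -109.878)/2 = -0.822° is on the wrong side of the globe.)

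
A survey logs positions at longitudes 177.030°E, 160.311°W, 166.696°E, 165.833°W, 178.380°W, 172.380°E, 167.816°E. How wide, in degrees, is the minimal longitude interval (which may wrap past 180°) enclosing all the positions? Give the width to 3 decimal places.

Sort the longitudes: -178.380°, -165.833°, -160.311°, +166.696°, +167.816°, +172.380°, +177.030°.
Eastward gaps between consecutive values (wrapping around): 12.547°, 5.522°, 327.007°, 1.120°, 4.564°, 4.650°, 4.590°.
Largest gap = 327.007° ⇒ minimal covering band is its complement: 360° − 327.007° = 32.993°.
Band runs from +166.696° eastward to -160.311°, crossing the antimeridian.

32.993°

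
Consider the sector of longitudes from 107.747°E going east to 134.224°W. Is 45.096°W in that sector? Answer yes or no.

Band width going east from +107.747° to -134.224°: ((-134.224 − 107.747) mod 360) = 118.029°.
Offset of -45.096° east of the west edge: ((-45.096 − 107.747) mod 360) = 207.157°.
207.157° > 118.029° ⇒ outside.

No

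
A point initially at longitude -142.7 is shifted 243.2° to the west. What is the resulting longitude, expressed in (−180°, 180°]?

Start at -142.7°; shift −243.2° → -385.9°.
-385.9° lies outside (−180°, 180°]; add 360° → -25.9°.

-25.9°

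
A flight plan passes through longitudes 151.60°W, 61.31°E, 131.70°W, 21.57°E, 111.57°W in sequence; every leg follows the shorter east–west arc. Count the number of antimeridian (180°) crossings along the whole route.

Leg 1: -151.60° → +61.31°, shortest Δλ = -147.09° (west) — crosses 180°.
Leg 2: +61.31° → -131.70°, shortest Δλ = 166.99° (east) — crosses 180°.
Leg 3: -131.70° → +21.57°, shortest Δλ = 153.27° (east) — does not cross 180°.
Leg 4: +21.57° → -111.57°, shortest Δλ = -133.14° (west) — does not cross 180°.
Total crossings: 2.

2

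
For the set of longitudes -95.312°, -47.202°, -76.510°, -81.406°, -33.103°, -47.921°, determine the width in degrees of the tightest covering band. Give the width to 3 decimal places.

62.209°

Sort the longitudes: -95.312°, -81.406°, -76.510°, -47.921°, -47.202°, -33.103°.
Eastward gaps between consecutive values (wrapping around): 13.906°, 4.896°, 28.589°, 0.719°, 14.099°, 297.791°.
Largest gap = 297.791° ⇒ minimal covering band is its complement: 360° − 297.791° = 62.209°.
Band runs from -95.312° eastward to -33.103°.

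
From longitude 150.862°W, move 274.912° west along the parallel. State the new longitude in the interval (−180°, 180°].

65.774°W

Start at -150.862°; shift −274.912° → -425.774°.
-425.774° lies outside (−180°, 180°]; add 360° → -65.774°.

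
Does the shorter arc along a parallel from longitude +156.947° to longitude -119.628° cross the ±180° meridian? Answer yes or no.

Yes

Naïve |-119.628 − 156.947| = 276.575° > 180°, so the shorter arc goes the other way round — across 180°.
Signed shortest Δλ = ((-119.628 − 156.947 + 180) mod 360) − 180 = 83.425°.
Going east by 83.425° from +156.947° passes through 180° before reaching -119.628°.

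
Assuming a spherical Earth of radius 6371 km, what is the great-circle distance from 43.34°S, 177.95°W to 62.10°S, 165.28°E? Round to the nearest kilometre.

Δλ = 165.28 − -177.95 = 343.23°; wrapped into (−180°, 180°]: -16.77°.
Δφ = -62.10 − -43.34 = -18.76°.
a = sin²(Δφ/2) + cos φ₁ · cos φ₂ · sin²(Δλ/2) = 0.033800.
c = 2·atan2(√a, √(1−a)) = 0.36980 rad → d = 6371·c ≈ 2355.98 km.

2356 km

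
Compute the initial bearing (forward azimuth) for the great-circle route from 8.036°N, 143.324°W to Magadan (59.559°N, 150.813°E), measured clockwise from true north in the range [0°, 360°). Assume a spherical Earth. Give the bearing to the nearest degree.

Δλ = 150.813 − -143.324 = 294.137°; wrapped into (−180°, 180°]: -65.863°.
θ = atan2( sin Δλ · cos φ₂ , cos φ₁ · sin φ₂ − sin φ₁ · cos φ₂ · cos Δλ )
  = atan2(-0.46235, 0.82472) = -29.276° → normalised to [0°, 360°): 330.724°.

331°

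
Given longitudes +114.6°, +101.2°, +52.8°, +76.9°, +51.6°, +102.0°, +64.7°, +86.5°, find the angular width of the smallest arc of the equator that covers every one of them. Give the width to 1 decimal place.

63.0°

Sort the longitudes: +51.6°, +52.8°, +64.7°, +76.9°, +86.5°, +101.2°, +102.0°, +114.6°.
Eastward gaps between consecutive values (wrapping around): 1.2°, 11.9°, 12.2°, 9.6°, 14.7°, 0.8°, 12.6°, 297.0°.
Largest gap = 297.0° ⇒ minimal covering band is its complement: 360° − 297.0° = 63.0°.
Band runs from +51.6° eastward to +114.6°.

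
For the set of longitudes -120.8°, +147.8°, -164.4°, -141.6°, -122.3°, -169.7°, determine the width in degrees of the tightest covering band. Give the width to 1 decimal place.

91.4°

Sort the longitudes: -169.7°, -164.4°, -141.6°, -122.3°, -120.8°, +147.8°.
Eastward gaps between consecutive values (wrapping around): 5.3°, 22.8°, 19.3°, 1.5°, 268.6°, 42.5°.
Largest gap = 268.6° ⇒ minimal covering band is its complement: 360° − 268.6° = 91.4°.
Band runs from +147.8° eastward to -120.8°, crossing the antimeridian.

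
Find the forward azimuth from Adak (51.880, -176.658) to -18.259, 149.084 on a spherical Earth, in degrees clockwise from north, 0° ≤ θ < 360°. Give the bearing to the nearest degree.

213°

Δλ = 149.084 − -176.658 = 325.742°; wrapped into (−180°, 180°]: -34.258°.
θ = atan2( sin Δλ · cos φ₂ , cos φ₁ · sin φ₂ − sin φ₁ · cos φ₂ · cos Δλ )
  = atan2(-0.53458, -0.81090) = -146.606° → normalised to [0°, 360°): 213.394°.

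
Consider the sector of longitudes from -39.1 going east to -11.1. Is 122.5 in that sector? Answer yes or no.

No

Band width going east from -39.1° to -11.1°: ((-11.1 − -39.1) mod 360) = 28.0°.
Offset of +122.5° east of the west edge: ((122.5 − -39.1) mod 360) = 161.6°.
161.6° > 28.0° ⇒ outside.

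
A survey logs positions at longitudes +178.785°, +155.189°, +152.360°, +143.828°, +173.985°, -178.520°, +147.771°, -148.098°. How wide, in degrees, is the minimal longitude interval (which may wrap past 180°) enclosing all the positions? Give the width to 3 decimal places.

68.074°

Sort the longitudes: -178.520°, -148.098°, +143.828°, +147.771°, +152.360°, +155.189°, +173.985°, +178.785°.
Eastward gaps between consecutive values (wrapping around): 30.422°, 291.926°, 3.943°, 4.589°, 2.829°, 18.796°, 4.800°, 2.695°.
Largest gap = 291.926° ⇒ minimal covering band is its complement: 360° − 291.926° = 68.074°.
Band runs from +143.828° eastward to -148.098°, crossing the antimeridian.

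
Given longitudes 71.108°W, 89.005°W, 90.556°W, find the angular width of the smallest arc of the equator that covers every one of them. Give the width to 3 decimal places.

19.448°

Sort the longitudes: -90.556°, -89.005°, -71.108°.
Eastward gaps between consecutive values (wrapping around): 1.551°, 17.897°, 340.552°.
Largest gap = 340.552° ⇒ minimal covering band is its complement: 360° − 340.552° = 19.448°.
Band runs from -90.556° eastward to -71.108°.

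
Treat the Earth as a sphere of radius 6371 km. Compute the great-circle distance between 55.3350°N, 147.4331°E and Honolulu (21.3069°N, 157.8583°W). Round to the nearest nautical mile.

3168 nmi

Δλ = -157.8583 − 147.4331 = -305.2914°; wrapped into (−180°, 180°]: 54.7086°.
Δφ = 21.3069 − 55.3350 = -34.0281°.
a = sin²(Δφ/2) + cos φ₁ · cos φ₂ · sin²(Δλ/2) = 0.197497.
c = 2·atan2(√a, √(1−a)) = 0.92102 rad → d = 6371·c ≈ 5867.84 km ≈ 3168.38 nmi.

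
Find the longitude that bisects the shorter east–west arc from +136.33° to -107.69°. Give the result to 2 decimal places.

Signed shortest Δλ from +136.33° to -107.69° is +115.98°.
Midpoint longitude = +136.33° + (+115.98°)/2 = +136.33° + 57.99° = +194.32°.
Normalise into (−180°, 180°]: -165.68°.
(The naïve average (+136.33 + -107.69)/2 = 14.32° is on the wrong side of the globe.)

-165.68°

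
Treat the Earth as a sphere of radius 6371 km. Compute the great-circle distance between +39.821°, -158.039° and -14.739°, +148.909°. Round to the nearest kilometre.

Δλ = 148.909 − -158.039 = 306.948°; wrapped into (−180°, 180°]: -53.052°.
Δφ = -14.739 − 39.821 = -54.560°.
a = sin²(Δφ/2) + cos φ₁ · cos φ₂ · sin²(Δλ/2) = 0.358225.
c = 2·atan2(√a, √(1−a)) = 1.28330 rad → d = 6371·c ≈ 8175.92 km.

8176 km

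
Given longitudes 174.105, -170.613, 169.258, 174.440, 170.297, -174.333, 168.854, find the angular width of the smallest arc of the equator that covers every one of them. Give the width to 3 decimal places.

Sort the longitudes: -174.333°, -170.613°, +168.854°, +169.258°, +170.297°, +174.105°, +174.440°.
Eastward gaps between consecutive values (wrapping around): 3.720°, 339.467°, 0.404°, 1.039°, 3.808°, 0.335°, 11.227°.
Largest gap = 339.467° ⇒ minimal covering band is its complement: 360° − 339.467° = 20.533°.
Band runs from +168.854° eastward to -170.613°, crossing the antimeridian.

20.533°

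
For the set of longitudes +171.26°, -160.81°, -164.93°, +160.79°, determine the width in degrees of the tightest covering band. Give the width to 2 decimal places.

38.40°

Sort the longitudes: -164.93°, -160.81°, +160.79°, +171.26°.
Eastward gaps between consecutive values (wrapping around): 4.12°, 321.60°, 10.47°, 23.81°.
Largest gap = 321.60° ⇒ minimal covering band is its complement: 360° − 321.60° = 38.40°.
Band runs from +160.79° eastward to -160.81°, crossing the antimeridian.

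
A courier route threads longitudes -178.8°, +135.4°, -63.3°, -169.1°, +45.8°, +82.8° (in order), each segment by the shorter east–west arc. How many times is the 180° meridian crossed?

Leg 1: -178.8° → +135.4°, shortest Δλ = -45.8° (west) — crosses 180°.
Leg 2: +135.4° → -63.3°, shortest Δλ = 161.3° (east) — crosses 180°.
Leg 3: -63.3° → -169.1°, shortest Δλ = -105.8° (west) — does not cross 180°.
Leg 4: -169.1° → +45.8°, shortest Δλ = -145.1° (west) — crosses 180°.
Leg 5: +45.8° → +82.8°, shortest Δλ = 37.0° (east) — does not cross 180°.
Total crossings: 3.

3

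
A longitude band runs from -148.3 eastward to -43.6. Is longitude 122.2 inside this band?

No

Band width going east from -148.3° to -43.6°: ((-43.6 − -148.3) mod 360) = 104.7°.
Offset of +122.2° east of the west edge: ((122.2 − -148.3) mod 360) = 270.5°.
270.5° > 104.7° ⇒ outside.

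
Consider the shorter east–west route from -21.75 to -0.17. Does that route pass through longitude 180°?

Signed shortest Δλ = ((-0.17 − -21.75 + 180) mod 360) − 180 = 21.58°.
Going east by 21.58° from -21.75° reaches -0.17° without touching 180°.

No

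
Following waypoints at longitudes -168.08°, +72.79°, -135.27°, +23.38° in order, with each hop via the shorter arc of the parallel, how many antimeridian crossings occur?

2

Leg 1: -168.08° → +72.79°, shortest Δλ = -119.13° (west) — crosses 180°.
Leg 2: +72.79° → -135.27°, shortest Δλ = 151.94° (east) — crosses 180°.
Leg 3: -135.27° → +23.38°, shortest Δλ = 158.65° (east) — does not cross 180°.
Total crossings: 2.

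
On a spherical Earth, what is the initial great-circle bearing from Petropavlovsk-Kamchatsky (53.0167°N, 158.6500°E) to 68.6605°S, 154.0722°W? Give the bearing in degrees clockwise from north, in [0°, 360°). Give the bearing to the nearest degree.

161°

Δλ = -154.0722 − 158.6500 = -312.7222°; wrapped into (−180°, 180°]: 47.2778°.
θ = atan2( sin Δλ · cos φ₂ , cos φ₁ · sin φ₂ − sin φ₁ · cos φ₂ · cos Δλ )
  = atan2(0.26733, -0.75755) = 160.562° → normalised to [0°, 360°): 160.562°.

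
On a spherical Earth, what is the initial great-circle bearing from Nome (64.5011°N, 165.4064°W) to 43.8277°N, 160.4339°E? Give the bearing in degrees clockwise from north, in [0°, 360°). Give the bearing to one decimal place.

239.3°

Δλ = 160.4339 − -165.4064 = 325.8403°; wrapped into (−180°, 180°]: -34.1597°.
θ = atan2( sin Δλ · cos φ₂ , cos φ₁ · sin φ₂ − sin φ₁ · cos φ₂ · cos Δλ )
  = atan2(-0.40508, -0.24070) = -120.719° → normalised to [0°, 360°): 239.281°.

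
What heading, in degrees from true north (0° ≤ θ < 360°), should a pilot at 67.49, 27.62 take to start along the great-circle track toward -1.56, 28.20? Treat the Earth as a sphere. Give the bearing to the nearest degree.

179°

Δλ = 28.20 − 27.62 = 0.58°.
θ = atan2( sin Δλ · cos φ₂ , cos φ₁ · sin φ₂ − sin φ₁ · cos φ₂ · cos Δλ )
  = atan2(0.01012, -0.93385) = 179.379° → normalised to [0°, 360°): 179.379°.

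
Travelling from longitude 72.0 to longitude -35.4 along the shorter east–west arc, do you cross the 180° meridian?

No

Signed shortest Δλ = ((-35.4 − 72.0 + 180) mod 360) − 180 = -107.4°.
Going west by 107.4° from +72.0° reaches -35.4° without touching 180°.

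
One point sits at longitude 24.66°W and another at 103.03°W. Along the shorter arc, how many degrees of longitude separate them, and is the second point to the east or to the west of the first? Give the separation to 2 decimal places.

78.37° west

Raw difference: -103.03 − -24.66 = -78.37°.
Normalise into (−180°, 180°]: -78.37° stays -78.37°.
Negative ⇒ the second point lies to the west; separation 78.37°.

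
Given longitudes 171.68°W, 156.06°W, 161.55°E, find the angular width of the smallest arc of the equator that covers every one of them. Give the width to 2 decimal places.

Sort the longitudes: -171.68°, -156.06°, +161.55°.
Eastward gaps between consecutive values (wrapping around): 15.62°, 317.61°, 26.77°.
Largest gap = 317.61° ⇒ minimal covering band is its complement: 360° − 317.61° = 42.39°.
Band runs from +161.55° eastward to -156.06°, crossing the antimeridian.

42.39°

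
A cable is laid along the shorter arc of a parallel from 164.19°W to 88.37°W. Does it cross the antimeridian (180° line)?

Signed shortest Δλ = ((-88.37 − -164.19 + 180) mod 360) − 180 = 75.82°.
Going east by 75.82° from -164.19° reaches -88.37° without touching 180°.

No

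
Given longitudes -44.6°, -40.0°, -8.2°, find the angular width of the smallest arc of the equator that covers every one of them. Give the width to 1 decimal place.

Sort the longitudes: -44.6°, -40.0°, -8.2°.
Eastward gaps between consecutive values (wrapping around): 4.6°, 31.8°, 323.6°.
Largest gap = 323.6° ⇒ minimal covering band is its complement: 360° − 323.6° = 36.4°.
Band runs from -44.6° eastward to -8.2°.

36.4°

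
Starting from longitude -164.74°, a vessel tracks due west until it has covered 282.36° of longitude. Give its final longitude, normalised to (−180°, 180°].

-87.10°

Start at -164.74°; shift −282.36° → -447.10°.
-447.10° lies outside (−180°, 180°]; add 360° → -87.10°.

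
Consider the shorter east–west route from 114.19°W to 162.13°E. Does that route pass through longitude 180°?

Naïve |162.13 − -114.19| = 276.32° > 180°, so the shorter arc goes the other way round — across 180°.
Signed shortest Δλ = ((162.13 − -114.19 + 180) mod 360) − 180 = -83.68°.
Going west by 83.68° from -114.19° passes through 180° before reaching +162.13°.

Yes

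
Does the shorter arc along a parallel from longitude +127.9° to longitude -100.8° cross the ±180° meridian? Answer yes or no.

Naïve |-100.8 − 127.9| = 228.7° > 180°, so the shorter arc goes the other way round — across 180°.
Signed shortest Δλ = ((-100.8 − 127.9 + 180) mod 360) − 180 = 131.3°.
Going east by 131.3° from +127.9° passes through 180° before reaching -100.8°.

Yes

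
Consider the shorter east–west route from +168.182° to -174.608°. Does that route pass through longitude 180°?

Naïve |-174.608 − 168.182| = 342.79° > 180°, so the shorter arc goes the other way round — across 180°.
Signed shortest Δλ = ((-174.608 − 168.182 + 180) mod 360) − 180 = 17.21°.
Going east by 17.21° from +168.182° passes through 180° before reaching -174.608°.

Yes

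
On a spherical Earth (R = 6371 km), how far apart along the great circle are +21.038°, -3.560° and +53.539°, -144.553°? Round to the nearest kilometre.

10917 km

Δλ = -144.553 − -3.560 = -140.993°.
Δφ = 53.539 − 21.038 = 32.501°.
a = sin²(Δφ/2) + cos φ₁ · cos φ₂ · sin²(Δλ/2) = 0.571146.
c = 2·atan2(√a, √(1−a)) = 1.71357 rad → d = 6371·c ≈ 10917.17 km.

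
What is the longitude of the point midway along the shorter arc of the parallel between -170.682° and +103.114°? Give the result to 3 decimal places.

+146.216°

Signed shortest Δλ from -170.682° to +103.114° is -86.204°.
Midpoint longitude = -170.682° + (-86.204°)/2 = -170.682° − 43.102° = -213.784°.
Normalise into (−180°, 180°]: +146.216°.
(The naïve average (-170.682 + +103.114)/2 = -33.784° is on the wrong side of the globe.)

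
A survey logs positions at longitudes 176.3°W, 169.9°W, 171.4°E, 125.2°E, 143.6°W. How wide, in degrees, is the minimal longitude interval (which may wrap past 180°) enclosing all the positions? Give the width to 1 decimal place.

Sort the longitudes: -176.3°, -169.9°, -143.6°, +125.2°, +171.4°.
Eastward gaps between consecutive values (wrapping around): 6.4°, 26.3°, 268.8°, 46.2°, 12.3°.
Largest gap = 268.8° ⇒ minimal covering band is its complement: 360° − 268.8° = 91.2°.
Band runs from +125.2° eastward to -143.6°, crossing the antimeridian.

91.2°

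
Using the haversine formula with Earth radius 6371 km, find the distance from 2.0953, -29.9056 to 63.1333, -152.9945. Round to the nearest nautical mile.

Δλ = -152.9945 − -29.9056 = -123.0889°.
Δφ = 63.1333 − 2.0953 = 61.0380°.
a = sin²(Δφ/2) + cos φ₁ · cos φ₂ · sin²(Δλ/2) = 0.606969.
c = 2·atan2(√a, √(1−a)) = 1.78640 rad → d = 6371·c ≈ 11381.17 km ≈ 6145.34 nmi.

6145 nmi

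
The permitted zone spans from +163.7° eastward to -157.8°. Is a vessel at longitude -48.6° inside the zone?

No

Band width going east from +163.7° to -157.8°: ((-157.8 − 163.7) mod 360) = 38.5°.
Offset of -48.6° east of the west edge: ((-48.6 − 163.7) mod 360) = 147.7°.
147.7° > 38.5° ⇒ outside.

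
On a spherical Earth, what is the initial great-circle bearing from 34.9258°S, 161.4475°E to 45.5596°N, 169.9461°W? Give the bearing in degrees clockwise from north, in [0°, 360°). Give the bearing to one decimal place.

Δλ = -169.9461 − 161.4475 = -331.3936°; wrapped into (−180°, 180°]: 28.6064°.
θ = atan2( sin Δλ · cos φ₂ , cos φ₁ · sin φ₂ − sin φ₁ · cos φ₂ · cos Δλ )
  = atan2(0.33523, 0.93731) = 19.680° → normalised to [0°, 360°): 19.680°.

19.7°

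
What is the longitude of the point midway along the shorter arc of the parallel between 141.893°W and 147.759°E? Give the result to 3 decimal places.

177.067°W

Signed shortest Δλ from -141.893° to +147.759° is -70.348°.
Midpoint longitude = -141.893° + (-70.348°)/2 = -141.893° − 35.174° = -177.067°.
(The naïve average (-141.893 + +147.759)/2 = 2.933° is on the wrong side of the globe.)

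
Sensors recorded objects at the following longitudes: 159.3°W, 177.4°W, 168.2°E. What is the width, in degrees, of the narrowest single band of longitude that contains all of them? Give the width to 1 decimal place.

Sort the longitudes: -177.4°, -159.3°, +168.2°.
Eastward gaps between consecutive values (wrapping around): 18.1°, 327.5°, 14.4°.
Largest gap = 327.5° ⇒ minimal covering band is its complement: 360° − 327.5° = 32.5°.
Band runs from +168.2° eastward to -159.3°, crossing the antimeridian.

32.5°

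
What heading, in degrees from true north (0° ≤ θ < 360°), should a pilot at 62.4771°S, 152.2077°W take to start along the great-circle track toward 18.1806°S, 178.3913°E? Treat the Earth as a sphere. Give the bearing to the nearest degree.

Δλ = 178.3913 − -152.2077 = 330.5990°; wrapped into (−180°, 180°]: -29.4010°.
θ = atan2( sin Δλ · cos φ₂ , cos φ₁ · sin φ₂ − sin φ₁ · cos φ₂ · cos Δλ )
  = atan2(-0.46641, 0.58986) = -38.334° → normalised to [0°, 360°): 321.666°.

322°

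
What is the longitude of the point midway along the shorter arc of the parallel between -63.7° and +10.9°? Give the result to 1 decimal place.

Signed shortest Δλ from -63.7° to +10.9° is +74.6°.
Midpoint longitude = -63.7° + (+74.6°)/2 = -63.7° + 37.3° = -26.4°.

-26.4°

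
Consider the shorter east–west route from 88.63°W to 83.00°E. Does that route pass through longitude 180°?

Signed shortest Δλ = ((83.00 − -88.63 + 180) mod 360) − 180 = 171.63°.
Going east by 171.63° from -88.63° reaches +83.00° without touching 180°.

No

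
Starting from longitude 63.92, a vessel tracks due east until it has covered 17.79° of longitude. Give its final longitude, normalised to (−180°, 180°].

+81.71°

Start at +63.92°; shift +17.79° → +81.71°.
+81.71° already lies in (−180°, 180°].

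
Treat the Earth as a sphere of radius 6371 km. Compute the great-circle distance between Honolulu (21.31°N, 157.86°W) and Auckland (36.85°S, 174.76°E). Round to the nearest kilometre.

Δλ = 174.76 − -157.86 = 332.62°; wrapped into (−180°, 180°]: -27.38°.
Δφ = -36.85 − 21.31 = -58.16°.
a = sin²(Δφ/2) + cos φ₁ · cos φ₂ · sin²(Δλ/2) = 0.277982.
c = 2·atan2(√a, √(1−a)) = 1.11070 rad → d = 6371·c ≈ 7076.26 km.

7076 km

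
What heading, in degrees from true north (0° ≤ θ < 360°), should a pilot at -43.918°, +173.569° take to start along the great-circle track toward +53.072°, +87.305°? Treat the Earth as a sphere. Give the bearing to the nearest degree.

315°

Δλ = 87.305 − 173.569 = -86.264°.
θ = atan2( sin Δλ · cos φ₂ , cos φ₁ · sin φ₂ − sin φ₁ · cos φ₂ · cos Δλ )
  = atan2(-0.59953, 0.60298) = -44.836° → normalised to [0°, 360°): 315.164°.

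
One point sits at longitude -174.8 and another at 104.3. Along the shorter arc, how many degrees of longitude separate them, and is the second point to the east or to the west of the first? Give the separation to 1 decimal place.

80.9° west

Raw difference: 104.3 − -174.8 = 279.1°.
Normalise into (−180°, 180°]: 279.1° − 360° = -80.9°.
Negative ⇒ the second point lies to the west; separation 80.9°.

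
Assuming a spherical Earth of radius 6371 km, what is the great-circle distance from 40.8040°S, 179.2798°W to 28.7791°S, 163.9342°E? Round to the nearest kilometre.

Δλ = 163.9342 − -179.2798 = 343.2140°; wrapped into (−180°, 180°]: -16.7860°.
Δφ = -28.7791 − -40.8040 = 12.0249°.
a = sin²(Δφ/2) + cos φ₁ · cos φ₂ · sin²(Δλ/2) = 0.025106.
c = 2·atan2(√a, √(1−a)) = 0.31824 rad → d = 6371·c ≈ 2027.51 km.

2028 km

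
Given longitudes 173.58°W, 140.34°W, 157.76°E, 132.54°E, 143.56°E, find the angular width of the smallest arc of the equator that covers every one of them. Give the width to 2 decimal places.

Sort the longitudes: -173.58°, -140.34°, +132.54°, +143.56°, +157.76°.
Eastward gaps between consecutive values (wrapping around): 33.24°, 272.88°, 11.02°, 14.20°, 28.66°.
Largest gap = 272.88° ⇒ minimal covering band is its complement: 360° − 272.88° = 87.12°.
Band runs from +132.54° eastward to -140.34°, crossing the antimeridian.

87.12°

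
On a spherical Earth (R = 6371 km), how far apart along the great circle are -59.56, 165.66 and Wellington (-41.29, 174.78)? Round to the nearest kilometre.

Δλ = 174.78 − 165.66 = 9.12°.
Δφ = -41.29 − -59.56 = 18.27°.
a = sin²(Δφ/2) + cos φ₁ · cos φ₂ · sin²(Δλ/2) = 0.027611.
c = 2·atan2(√a, √(1−a)) = 0.33388 rad → d = 6371·c ≈ 2127.16 km.

2127 km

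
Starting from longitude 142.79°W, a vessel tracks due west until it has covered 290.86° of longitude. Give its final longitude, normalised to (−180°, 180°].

73.65°W

Start at -142.79°; shift −290.86° → -433.65°.
-433.65° lies outside (−180°, 180°]; add 360° → -73.65°.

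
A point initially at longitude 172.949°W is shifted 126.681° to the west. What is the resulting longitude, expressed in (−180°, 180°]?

60.370°E

Start at -172.949°; shift −126.681° → -299.630°.
-299.630° lies outside (−180°, 180°]; add 360° → +60.370°.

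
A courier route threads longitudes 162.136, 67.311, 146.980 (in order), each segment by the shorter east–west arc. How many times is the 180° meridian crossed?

0

Leg 1: +162.136° → +67.311°, shortest Δλ = -94.825° (west) — does not cross 180°.
Leg 2: +67.311° → +146.980°, shortest Δλ = 79.669° (east) — does not cross 180°.
Total crossings: 0.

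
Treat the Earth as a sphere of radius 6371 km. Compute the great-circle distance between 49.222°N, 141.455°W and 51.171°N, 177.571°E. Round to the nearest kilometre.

2887 km

Δλ = 177.571 − -141.455 = 319.026°; wrapped into (−180°, 180°]: -40.974°.
Δφ = 51.171 − 49.222 = 1.949°.
a = sin²(Δφ/2) + cos φ₁ · cos φ₂ · sin²(Δλ/2) = 0.050453.
c = 2·atan2(√a, √(1−a)) = 0.45310 rad → d = 6371·c ≈ 2886.70 km.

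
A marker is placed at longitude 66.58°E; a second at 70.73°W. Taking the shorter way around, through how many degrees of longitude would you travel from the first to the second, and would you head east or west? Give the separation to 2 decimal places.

Raw difference: -70.73 − 66.58 = -137.31°.
Normalise into (−180°, 180°]: -137.31° stays -137.31°.
Negative ⇒ the second point lies to the west; separation 137.31°.

137.31° west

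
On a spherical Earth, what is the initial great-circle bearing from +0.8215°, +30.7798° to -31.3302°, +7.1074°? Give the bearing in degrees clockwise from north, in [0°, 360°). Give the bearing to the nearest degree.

Δλ = 7.1074 − 30.7798 = -23.6724°.
θ = atan2( sin Δλ · cos φ₂ , cos φ₁ · sin φ₂ − sin φ₁ · cos φ₂ · cos Δλ )
  = atan2(-0.34296, -0.53113) = -147.149° → normalised to [0°, 360°): 212.851°.

213°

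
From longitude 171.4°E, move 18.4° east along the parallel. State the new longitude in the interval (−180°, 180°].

170.2°W

Start at +171.4°; shift +18.4° → +189.8°.
+189.8° lies outside (−180°, 180°]; subtract 360° → -170.2°.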